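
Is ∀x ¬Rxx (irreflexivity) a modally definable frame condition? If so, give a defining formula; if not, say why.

Not definable by any modal formula

Any modally definable frame class is closed under surjective bounded morphisms.
The 5-cycle (worlds 0,1,2,3,4 with 0→1→2→3→4→0) is irreflexive, and the map sending every world to a single reflexive point • is a surjective bounded morphism (forth: every edge maps to (•,•); back: every world has a successor). So any modal formula valid on the 5-cycle is also valid on the reflexive point, which is not irreflexive.
So no modal formula (or set of formulas) defines exactly the irreflexive frames.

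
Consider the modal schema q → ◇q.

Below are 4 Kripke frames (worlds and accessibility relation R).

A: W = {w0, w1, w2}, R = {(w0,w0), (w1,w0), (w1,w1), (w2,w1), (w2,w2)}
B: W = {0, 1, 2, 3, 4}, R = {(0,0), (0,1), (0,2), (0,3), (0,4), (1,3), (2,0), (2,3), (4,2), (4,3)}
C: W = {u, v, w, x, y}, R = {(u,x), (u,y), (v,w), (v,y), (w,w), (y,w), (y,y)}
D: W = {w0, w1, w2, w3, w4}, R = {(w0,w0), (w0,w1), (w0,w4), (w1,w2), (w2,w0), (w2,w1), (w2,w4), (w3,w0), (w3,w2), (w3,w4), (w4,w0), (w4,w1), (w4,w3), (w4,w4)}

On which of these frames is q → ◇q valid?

This is the axiom for reflexivity; its first-order frame correspondent is ∀x Rxx.
A: condition met.
B: fails — world 1 does not see itself.
C: fails — world u does not see itself.
D: fails — world w1 does not see itself.
Valid on: A.

A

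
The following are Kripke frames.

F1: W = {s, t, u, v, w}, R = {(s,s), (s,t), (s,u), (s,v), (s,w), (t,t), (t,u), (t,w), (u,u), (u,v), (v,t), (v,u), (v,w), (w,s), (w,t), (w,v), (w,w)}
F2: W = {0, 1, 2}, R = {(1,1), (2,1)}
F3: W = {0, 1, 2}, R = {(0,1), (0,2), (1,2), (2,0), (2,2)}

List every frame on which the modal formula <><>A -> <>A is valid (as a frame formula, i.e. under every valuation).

Frame correspondent (Sahlqvist): forall x forall y (x R^2 y -> exists w (y = w & xRw)) — i.e. a generalized confluence (Geach) condition.
F1: fails — tR²s but no w* with s=w* and tRw*.
F2: holds.
F3: fails — 0R²0 but no w with 0=w and 0Rw.
Valid on: F2.

F2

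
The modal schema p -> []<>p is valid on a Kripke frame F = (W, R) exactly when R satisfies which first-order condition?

Symmetry

This is the B axiom.
It corresponds to symmetry: forall x forall y (Rxy -> Ryx).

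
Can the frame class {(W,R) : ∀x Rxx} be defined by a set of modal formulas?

The condition is reflexivity. A defining modal formula is □r → r.

Definable; □r → r defines it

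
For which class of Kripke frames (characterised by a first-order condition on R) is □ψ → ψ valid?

Reflexivity

This schema is the T axiom.
It corresponds to reflexivity: ∀x Rxx.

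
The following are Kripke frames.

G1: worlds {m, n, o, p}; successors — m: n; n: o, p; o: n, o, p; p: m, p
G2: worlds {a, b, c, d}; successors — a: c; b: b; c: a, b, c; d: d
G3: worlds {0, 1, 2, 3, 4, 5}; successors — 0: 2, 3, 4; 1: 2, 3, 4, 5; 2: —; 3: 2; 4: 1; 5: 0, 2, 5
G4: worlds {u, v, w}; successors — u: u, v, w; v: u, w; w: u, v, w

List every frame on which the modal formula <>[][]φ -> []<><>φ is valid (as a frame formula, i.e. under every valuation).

This is the axiom for a generalized confluence (Geach) condition; its first-order frame correspondent is forall x forall y forall z ((xRy & xRz) -> exists w (y R^2 w & z R^2 w)).
G1: ✓.
G2: ✓.
G3: fails — 0R2, 0R2 but no w with 2R²w and 2R²w.
G4: ✓.
Valid on: G1, G2, G4.

G1, G2, G4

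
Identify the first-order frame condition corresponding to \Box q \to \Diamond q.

Suppose □q→◇q is valid. At any x set V(q)=W. Then □q at x, so ◇q at x, so x has a successor.
Conversely, on a frame with seriality the schema holds at every world under every valuation.
So the correspondent is seriality.

seriality: \forall x \exists y Rxy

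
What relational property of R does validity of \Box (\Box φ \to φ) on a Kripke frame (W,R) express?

shift-reflexivity

Suppose □(□φ→φ) is valid. Take Rxy and set V(φ)={w : Ryw}. Then at y, □φ holds; since □(□φ→φ) at x, □φ→φ at y, so φ at y, i.e. Ryy.
Conversely, any frame satisfying \forall x \forall y (Rxy \to Ryy) validates the schema.
Frame condition: \forall x \forall y (Rxy \to Ryy).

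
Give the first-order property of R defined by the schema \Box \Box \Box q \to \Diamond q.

This is a Sahlqvist (Geach-type) schema ◇^0□^3q → □^0◇^1q.
First-order correspondent: \forall x \exists w (x R^3 w \wedge xRw).

\forall x \exists w (x R^3 w \wedge xRw)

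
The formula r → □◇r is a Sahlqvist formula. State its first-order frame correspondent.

symmetry: ∀x ∀y (Rxy → Ryx)

This schema is the B axiom.
It corresponds to symmetry: ∀x ∀y (Rxy → Ryx).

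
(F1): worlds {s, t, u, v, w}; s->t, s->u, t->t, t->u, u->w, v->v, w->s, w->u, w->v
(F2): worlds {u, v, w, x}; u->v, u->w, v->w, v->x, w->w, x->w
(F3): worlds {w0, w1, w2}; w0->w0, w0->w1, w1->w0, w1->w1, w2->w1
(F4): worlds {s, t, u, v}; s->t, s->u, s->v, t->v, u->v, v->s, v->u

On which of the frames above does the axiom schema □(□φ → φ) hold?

(F3)

This is the axiom for shift-reflexivity; its first-order frame correspondent is ∀x ∀y (Rxy → Ryy).
(F1): fails — Ruw but not Rww.
(F2): fails — Ruv but not Rvv.
(F3): ✓.
(F4): fails — Ruv but not Rvv.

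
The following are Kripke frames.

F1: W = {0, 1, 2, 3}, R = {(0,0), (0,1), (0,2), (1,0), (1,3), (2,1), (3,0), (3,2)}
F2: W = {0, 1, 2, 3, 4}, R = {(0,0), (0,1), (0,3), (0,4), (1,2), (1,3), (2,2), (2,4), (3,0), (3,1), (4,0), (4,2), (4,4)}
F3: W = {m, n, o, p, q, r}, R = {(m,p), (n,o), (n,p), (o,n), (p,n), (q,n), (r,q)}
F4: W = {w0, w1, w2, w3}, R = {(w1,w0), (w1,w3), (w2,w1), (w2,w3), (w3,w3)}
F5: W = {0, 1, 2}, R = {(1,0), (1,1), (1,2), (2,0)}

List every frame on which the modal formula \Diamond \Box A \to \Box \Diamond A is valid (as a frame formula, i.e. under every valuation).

The schema corresponds to convergence: \forall x \forall y \forall z (Rxy \wedge Rxz \to \exists w (Ryw \wedge Rzw)).
F1: fails — R02 and R01 but 2 and 1 have no common successor.
F2: fails — R01 and R03 but 1 and 3 have no common successor.
F3: condition met.
F4: fails — Rw1w0 and Rw1w0 but w0 and w0 have no common successor.
F5: fails — R12 and R10 but 2 and 0 have no common successor.

F3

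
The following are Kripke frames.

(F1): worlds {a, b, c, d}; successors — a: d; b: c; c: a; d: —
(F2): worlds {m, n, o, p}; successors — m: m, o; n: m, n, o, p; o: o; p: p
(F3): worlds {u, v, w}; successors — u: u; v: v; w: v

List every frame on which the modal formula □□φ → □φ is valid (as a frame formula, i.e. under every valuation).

(F2), (F3)

The schema corresponds to density: ∀x ∀y (Rxy → ∃z (Rxz ∧ Rzy)).
(F1): fails — Rca but no z with Rcz and Rza.
(F2): ✓.
(F3): ✓.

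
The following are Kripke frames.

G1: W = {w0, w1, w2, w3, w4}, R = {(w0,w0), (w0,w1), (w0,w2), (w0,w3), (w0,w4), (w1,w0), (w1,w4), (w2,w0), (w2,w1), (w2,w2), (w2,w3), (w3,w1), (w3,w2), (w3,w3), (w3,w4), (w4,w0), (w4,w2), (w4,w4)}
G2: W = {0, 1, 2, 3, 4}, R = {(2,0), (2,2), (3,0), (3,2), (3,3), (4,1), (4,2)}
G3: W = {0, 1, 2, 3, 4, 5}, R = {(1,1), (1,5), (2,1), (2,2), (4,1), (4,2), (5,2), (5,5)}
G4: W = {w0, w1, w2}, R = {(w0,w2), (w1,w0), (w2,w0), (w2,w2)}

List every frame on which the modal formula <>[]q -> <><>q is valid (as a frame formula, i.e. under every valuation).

The schema corresponds to a generalized confluence (Geach) condition: forall x forall y (xRy -> exists w (yRw & x R^2 w)).
G1: satisfies the condition.
G2: fails — 2R0 but no w with 0Rw and 2R²w.
G3: satisfies the condition.
G4: satisfies the condition.

G1, G3, G4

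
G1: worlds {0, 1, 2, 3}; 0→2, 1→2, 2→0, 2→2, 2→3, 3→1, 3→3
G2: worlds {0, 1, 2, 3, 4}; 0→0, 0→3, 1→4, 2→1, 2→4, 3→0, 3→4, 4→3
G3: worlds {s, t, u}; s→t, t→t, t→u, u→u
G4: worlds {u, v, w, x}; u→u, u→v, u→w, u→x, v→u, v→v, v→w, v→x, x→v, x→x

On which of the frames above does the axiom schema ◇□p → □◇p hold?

G3

This is the axiom for convergence; its first-order frame correspondent is ∀x ∀y ∀z (Rxy ∧ Rxz → ∃w (Ryw ∧ Rzw)).
G1: fails — R23 and R20 but 3 and 0 have no common successor.
G2: fails — R21 and R24 but 1 and 4 have no common successor.
G3: holds.
G4: fails — Ruv and Ruw but v and w have no common successor.
Valid on: G3.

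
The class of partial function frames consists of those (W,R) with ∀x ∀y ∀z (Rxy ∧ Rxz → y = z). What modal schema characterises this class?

◇ψ → □ψ

A defining formula is ◇ψ → □ψ (the CD axiom).
Suppose ◇ψ→□ψ is valid. Take Rxy, Rxz and set V(ψ)={y}. Then ◇ψ at x, so □ψ at x, so ψ at z, i.e. z=y.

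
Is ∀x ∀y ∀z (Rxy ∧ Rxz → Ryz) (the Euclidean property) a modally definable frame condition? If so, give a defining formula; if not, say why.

Yes — defined by ◇p → □◇p

The condition is the Euclidean property. A defining modal formula is ◇p → □◇p.
Suppose ◇p→□◇p is valid. Take Rxy, Rxz and set V(p)={y}. Then ◇p at x, so □◇p at x, so ◇p at z, so some w with Rzw has p; w=y, i.e. Rzy. By symmetry of the argument, Ryz.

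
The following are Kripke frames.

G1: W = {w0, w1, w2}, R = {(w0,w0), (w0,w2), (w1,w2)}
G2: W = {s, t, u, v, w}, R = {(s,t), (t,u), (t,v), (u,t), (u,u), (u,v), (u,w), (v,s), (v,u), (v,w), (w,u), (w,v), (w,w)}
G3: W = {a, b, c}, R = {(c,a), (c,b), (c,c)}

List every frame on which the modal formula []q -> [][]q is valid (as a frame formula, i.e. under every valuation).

G1, G3

The schema corresponds to transitivity: forall x forall y forall z (Rxy & Ryz -> Rxz).
G1: ✓.
G2: fails — Ruv and Rvs but not Rus.
G3: ✓.
Valid on: G1, G3.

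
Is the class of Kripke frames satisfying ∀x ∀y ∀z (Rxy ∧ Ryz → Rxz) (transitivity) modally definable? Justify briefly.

The condition is transitivity. A defining modal formula is □r → □□r.
Suppose □r→□□r is valid. Take Rxy, Ryz and set V(r)={w : Rxw}. Then □r at x, so □□r at x, so □r at y, so r at z, i.e. Rxz.

Definable; □r → □□r defines it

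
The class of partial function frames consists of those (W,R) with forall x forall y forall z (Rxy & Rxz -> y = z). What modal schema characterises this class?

This is partial functionality; the standard corresponding axiom is CD: ◇p → □p.
Suppose ◇p→□p is valid. Take Rxy, Rxz and set V(p)={y}. Then ◇p at x, so □p at x, so p at z, i.e. z=y.

◇p → □p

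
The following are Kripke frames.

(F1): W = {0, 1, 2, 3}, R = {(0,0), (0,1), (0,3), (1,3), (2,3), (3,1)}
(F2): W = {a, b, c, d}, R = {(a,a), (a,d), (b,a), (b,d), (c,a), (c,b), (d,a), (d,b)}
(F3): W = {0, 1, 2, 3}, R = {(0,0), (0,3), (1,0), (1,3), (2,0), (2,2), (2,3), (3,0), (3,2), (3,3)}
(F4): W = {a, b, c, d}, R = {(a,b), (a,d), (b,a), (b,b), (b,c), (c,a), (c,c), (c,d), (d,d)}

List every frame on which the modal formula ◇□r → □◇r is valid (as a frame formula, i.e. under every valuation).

(F2), (F3)

Frame correspondent (Sahlqvist): ∀x ∀y ∀z (Rxy ∧ Rxz → ∃w (Ryw ∧ Rzw)) — i.e. convergence.
(F1): fails — R01 and R03 but 1 and 3 have no common successor.
(F2): condition met.
(F3): condition met.
(F4): fails — Rab and Rad but b and d have no common successor.
Valid on: (F2), (F3).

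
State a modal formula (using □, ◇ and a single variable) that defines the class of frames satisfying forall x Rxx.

The condition is reflexivity. The T schema □p → p defines it.

□p → p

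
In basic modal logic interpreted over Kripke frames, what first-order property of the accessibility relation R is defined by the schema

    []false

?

□⊥ is valid iff no world has any successor (otherwise □⊥ fails at any world with one).

emptiness of R: forall x forall y ~Rxy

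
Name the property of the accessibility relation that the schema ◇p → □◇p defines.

the Euclidean property: ∀x ∀y ∀z (Rxy ∧ Rxz → Ryz)

Suppose ◇p→□◇p is valid. Take Rxy, Rxz and set V(p)={y}. Then ◇p at x, so □◇p at x, so ◇p at z, so some w with Rzw has p; w=y, i.e. Rzy. By symmetry of the argument, Ryz.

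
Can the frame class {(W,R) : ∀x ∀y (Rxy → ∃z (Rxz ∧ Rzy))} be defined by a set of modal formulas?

This is a Sahlqvist condition; the C4 axiom □□p → □p defines it.
Suppose □□p→□p is valid. Take Rxy and set V(p)={w : xR²w}. Then □□p at x, so □p at x, so p at y, i.e. ∃z(Rxz∧Rzy).

Yes, by □□p → □p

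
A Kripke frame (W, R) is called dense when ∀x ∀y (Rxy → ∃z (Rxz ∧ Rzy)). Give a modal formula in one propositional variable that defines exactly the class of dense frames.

This is density; the standard corresponding axiom is C4: □□p → □p.

□□p → □p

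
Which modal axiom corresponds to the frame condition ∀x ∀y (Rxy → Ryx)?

This is symmetry; the standard corresponding axiom is B: s → □◇s.

s → □◇s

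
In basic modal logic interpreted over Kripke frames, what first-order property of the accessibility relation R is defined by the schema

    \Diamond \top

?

Seriality

◇⊤ holds at w iff w has a successor, so frame-validity of ◇⊤ is exactly seriality. Equivalently via □q → ◇q:
Suppose □q→◇q is valid. At any x set V(q)=W. Then □q at x, so ◇q at x, so x has a successor.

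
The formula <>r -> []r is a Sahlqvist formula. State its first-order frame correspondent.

Suppose ◇r→□r is valid. Take Rxy, Rxz and set V(r)={y}. Then ◇r at x, so □r at x, so r at z, i.e. z=y.

partial functionality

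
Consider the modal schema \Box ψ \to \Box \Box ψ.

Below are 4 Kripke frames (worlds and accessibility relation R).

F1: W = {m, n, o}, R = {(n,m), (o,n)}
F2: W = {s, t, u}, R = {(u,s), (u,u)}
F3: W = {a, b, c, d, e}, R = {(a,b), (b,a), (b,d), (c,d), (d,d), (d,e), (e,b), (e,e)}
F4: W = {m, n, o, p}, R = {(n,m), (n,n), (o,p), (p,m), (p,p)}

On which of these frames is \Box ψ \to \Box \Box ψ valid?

This is the axiom for transitivity; its first-order frame correspondent is \forall x \forall y \forall z (Rxy \wedge Ryz \to Rxz).
F1: fails — Ron and Rnm but not Rom.
F2: condition met.
F3: fails — Reb and Rba but not Rea.
F4: fails — Rop and Rpm but not Rom.
Valid on: F2.

F2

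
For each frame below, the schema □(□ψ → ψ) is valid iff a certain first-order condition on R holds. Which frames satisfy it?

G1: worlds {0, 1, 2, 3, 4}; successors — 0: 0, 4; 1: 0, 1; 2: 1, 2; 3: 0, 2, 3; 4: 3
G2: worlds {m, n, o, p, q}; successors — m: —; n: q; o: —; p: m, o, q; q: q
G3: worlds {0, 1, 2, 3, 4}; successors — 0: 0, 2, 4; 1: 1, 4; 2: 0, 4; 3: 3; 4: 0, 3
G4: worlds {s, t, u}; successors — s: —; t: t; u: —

Frame correspondent (Sahlqvist): ∀x ∀y (Rxy → Ryy) — i.e. shift-reflexivity.
G1: fails — R04 but not R44.
G2: fails — Rpm but not Rmm.
G3: fails — R02 but not R22.
G4: ✓.
Valid on: G4.

G4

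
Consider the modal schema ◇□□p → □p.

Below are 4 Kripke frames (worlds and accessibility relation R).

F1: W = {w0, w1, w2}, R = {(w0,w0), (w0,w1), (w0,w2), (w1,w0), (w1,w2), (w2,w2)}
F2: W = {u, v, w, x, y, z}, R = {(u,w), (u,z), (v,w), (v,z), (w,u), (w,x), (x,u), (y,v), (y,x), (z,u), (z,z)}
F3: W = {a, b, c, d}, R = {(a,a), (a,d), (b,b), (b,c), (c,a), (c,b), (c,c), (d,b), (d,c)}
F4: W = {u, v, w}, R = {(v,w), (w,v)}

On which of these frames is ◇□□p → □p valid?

F4

This is the axiom for a generalized confluence (Geach) condition; its first-order frame correspondent is ∀x ∀y ∀z ((xRy ∧ xRz) → ∃w (yR²w ∧ z = w)).
F1: fails — w0Rw2, w0Rw0 but no w with w2R²w and w0=w.
F2: fails — wRx, wRu but no t with xR²t and u=t.
F3: fails — aRd, aRd but no w with dR²w and d=w.
F4: satisfies the condition.
Valid on: F4.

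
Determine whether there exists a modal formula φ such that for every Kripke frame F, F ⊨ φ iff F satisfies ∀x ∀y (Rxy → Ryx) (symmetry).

Yes: it is symmetry, defined by the B schema r → □◇r.
Suppose r→□◇r is valid. Take Rxy and set V(r)={x}. Then r at x, so □◇r at x, so ◇r at y, so some z with Ryz has r; z=x, i.e. Ryx.

Definable; r → □◇r defines it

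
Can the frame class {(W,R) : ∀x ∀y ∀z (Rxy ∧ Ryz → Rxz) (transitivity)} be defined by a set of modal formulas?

Definable; □q → □□q defines it

This is a Sahlqvist condition; the 4 axiom □q → □□q defines it.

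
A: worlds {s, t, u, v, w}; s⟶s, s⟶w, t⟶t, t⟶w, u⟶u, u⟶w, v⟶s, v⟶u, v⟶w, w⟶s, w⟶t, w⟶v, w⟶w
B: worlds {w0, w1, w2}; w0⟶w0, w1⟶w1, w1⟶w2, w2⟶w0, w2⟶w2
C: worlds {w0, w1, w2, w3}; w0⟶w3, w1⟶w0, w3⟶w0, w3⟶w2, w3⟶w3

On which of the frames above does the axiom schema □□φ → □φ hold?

A, B

Frame correspondent (Sahlqvist): ∀x ∀y (Rxy → ∃z (Rxz ∧ Rzy)) — i.e. density.
A: condition met.
B: condition met.
C: fails — Rw1w0 but no z with Rw1z and Rzw0.
Valid on: A, B.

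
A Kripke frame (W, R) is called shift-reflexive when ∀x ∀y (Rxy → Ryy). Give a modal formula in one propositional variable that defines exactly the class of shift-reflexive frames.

The condition is shift-reflexivity. The T□ schema □(□ψ → ψ) defines it.

□(□ψ → ψ)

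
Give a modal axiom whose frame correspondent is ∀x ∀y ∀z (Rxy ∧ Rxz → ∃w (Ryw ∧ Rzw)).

The condition is convergence. The .2 schema ◇□s → □◇s defines it.
Suppose ◇□s→□◇s is valid. Take Rxy, Rxz and set V(s)={w : Ryw}. Then □s at y so ◇□s at x, so □◇s at x, so ◇s at z, giving w with Rzw and Ryw.

◇□s → □◇s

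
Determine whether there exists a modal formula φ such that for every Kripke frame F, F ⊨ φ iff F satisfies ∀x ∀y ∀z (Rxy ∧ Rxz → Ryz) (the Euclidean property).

This is a Sahlqvist condition; the 5 axiom ◇q → □◇q defines it.
Suppose ◇q→□◇q is valid. Take Rxy, Rxz and set V(q)={y}. Then ◇q at x, so □◇q at x, so ◇q at z, so some w with Rzw has q; w=y, i.e. Rzy. By symmetry of the argument, Ryz.

Yes, by ◇q → □◇q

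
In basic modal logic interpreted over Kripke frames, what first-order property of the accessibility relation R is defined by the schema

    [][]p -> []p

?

density: forall x forall y (Rxy -> exists z (Rxz & Rzy))

Suppose □□p→□p is valid. Take Rxy and set V(p)={w : xR²w}. Then □□p at x, so □p at x, so p at y, i.e. ∃z(Rxz∧Rzy).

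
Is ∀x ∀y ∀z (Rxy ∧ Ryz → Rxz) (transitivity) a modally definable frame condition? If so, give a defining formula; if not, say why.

The condition is transitivity. A defining modal formula is □r → □□r.
Suppose □r→□□r is valid. Take Rxy, Ryz and set V(r)={w : Rxw}. Then □r at x, so □□r at x, so □r at y, so r at z, i.e. Rxz.

Definable; □r → □□r defines it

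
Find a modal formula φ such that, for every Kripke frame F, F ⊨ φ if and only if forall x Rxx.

A defining formula is □ψ → ψ (the T axiom).
Suppose □ψ→ψ is valid. At any x set V(ψ)={w : Rxw}. Then □ψ holds at x, so ψ holds at x, i.e. Rxx.

□ψ → ψ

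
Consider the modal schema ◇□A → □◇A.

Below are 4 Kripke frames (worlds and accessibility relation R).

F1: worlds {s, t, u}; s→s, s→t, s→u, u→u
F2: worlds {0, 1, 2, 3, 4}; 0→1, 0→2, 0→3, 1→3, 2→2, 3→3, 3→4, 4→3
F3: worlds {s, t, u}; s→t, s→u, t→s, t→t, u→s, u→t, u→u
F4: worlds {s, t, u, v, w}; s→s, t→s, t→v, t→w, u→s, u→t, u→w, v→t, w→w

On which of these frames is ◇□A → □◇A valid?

F3

The schema corresponds to convergence: ∀x ∀y ∀z (Rxy ∧ Rxz → ∃w (Ryw ∧ Rzw)).
F1: fails — Rsu and Rst but u and t have no common successor.
F2: fails — R02 and R01 but 2 and 1 have no common successor.
F3: holds.
F4: fails — Rtv and Rts but v and s have no common successor.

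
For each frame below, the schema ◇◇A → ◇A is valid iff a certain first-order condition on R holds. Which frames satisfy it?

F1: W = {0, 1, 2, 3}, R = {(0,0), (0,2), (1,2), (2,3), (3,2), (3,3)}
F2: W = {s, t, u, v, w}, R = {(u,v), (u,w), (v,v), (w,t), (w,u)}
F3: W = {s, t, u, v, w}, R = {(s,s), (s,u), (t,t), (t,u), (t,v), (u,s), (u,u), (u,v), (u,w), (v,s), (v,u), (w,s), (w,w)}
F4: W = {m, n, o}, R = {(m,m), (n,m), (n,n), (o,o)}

This is the axiom for transitivity; its first-order frame correspondent is ∀x ∀y ∀z (Rxy ∧ Ryz → Rxz).
F1: fails — R02 and R23 but not R03.
F2: fails — Rwu and Ruv but not Rwv.
F3: fails — Rtv and Rvs but not Rts.
F4: holds.

F4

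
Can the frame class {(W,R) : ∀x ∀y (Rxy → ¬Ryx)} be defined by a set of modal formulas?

Not modally definable

If a class were modally definable it would be closed under surjective bounded morphisms (Goldblatt–Thomason).
The 5-cycle (worlds s,t,u,v,w with s→t→u→v→w→s) is asymmetric. Mapping every world to a single reflexive point • is a surjective bounded morphism, and the reflexive point is not asymmetric (R•• but asymmetry requires ¬R••).
So no modal formula (or set of formulas) defines exactly the asymmetric frames.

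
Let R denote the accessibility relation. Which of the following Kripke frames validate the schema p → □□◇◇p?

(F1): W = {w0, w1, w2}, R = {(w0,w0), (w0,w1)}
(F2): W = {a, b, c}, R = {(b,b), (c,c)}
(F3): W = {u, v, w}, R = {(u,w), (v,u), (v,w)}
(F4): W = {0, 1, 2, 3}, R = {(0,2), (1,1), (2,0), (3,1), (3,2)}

(F2)

This is the axiom for a generalized confluence (Geach) condition; its first-order frame correspondent is ∀x ∀z (xR²z → ∃w (x = w ∧ zR²w)).
(F1): fails — w0R²w1 but no w with w0=w and w1R²w.
(F2): satisfies the condition.
(F3): fails — vR²w but no t with v=t and wR²t.
(F4): fails — 3R²0 but no w with 3=w and 0R²w.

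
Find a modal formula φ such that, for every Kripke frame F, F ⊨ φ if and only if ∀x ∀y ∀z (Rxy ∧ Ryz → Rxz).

This is transitivity; the standard corresponding axiom is 4: □p → □□p.
Suppose □p→□□p is valid. Take Rxy, Ryz and set V(p)={w : Rxw}. Then □p at x, so □□p at x, so □p at y, so p at z, i.e. Rxz.

□p → □□p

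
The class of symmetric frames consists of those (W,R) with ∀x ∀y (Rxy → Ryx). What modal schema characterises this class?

The condition is symmetry. The B schema r → □◇r defines it.

r → □◇r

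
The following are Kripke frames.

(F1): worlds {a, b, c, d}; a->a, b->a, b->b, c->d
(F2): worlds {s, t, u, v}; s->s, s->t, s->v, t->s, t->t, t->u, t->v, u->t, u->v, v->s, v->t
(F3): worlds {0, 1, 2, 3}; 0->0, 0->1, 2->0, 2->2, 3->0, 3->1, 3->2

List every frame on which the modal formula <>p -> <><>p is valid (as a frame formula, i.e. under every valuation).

This is the axiom for a generalized confluence (Geach) condition; its first-order frame correspondent is forall x forall y (xRy -> exists w (y = w & x R^2 w)).
(F1): fails — cRd but no w with d=w and cR²w.
(F2): condition met.
(F3): condition met.
Valid on: (F2), (F3).

(F2), (F3)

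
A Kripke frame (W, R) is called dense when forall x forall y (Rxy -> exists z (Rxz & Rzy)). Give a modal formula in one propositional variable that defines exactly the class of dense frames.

□□ψ → □ψ

This is density; the standard corresponding axiom is C4: □□ψ → □ψ.
Suppose □□ψ→□ψ is valid. Take Rxy and set V(ψ)={w : xR²w}. Then □□ψ at x, so □ψ at x, so ψ at y, i.e. ∃z(Rxz∧Rzy).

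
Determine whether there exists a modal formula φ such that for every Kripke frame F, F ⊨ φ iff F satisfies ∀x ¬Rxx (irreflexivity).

No

If a class were modally definable it would be closed under surjective bounded morphisms (Goldblatt–Thomason).
The 3-cycle (worlds 0,1,2 with 0→1→2→0) is irreflexive, and the map sending every world to a single reflexive point • is a surjective bounded morphism (forth: every edge maps to (•,•); back: every world has a successor). So any modal formula valid on the 3-cycle is also valid on the reflexive point, which is not irreflexive.
Hence irreflexivity is not modally definable.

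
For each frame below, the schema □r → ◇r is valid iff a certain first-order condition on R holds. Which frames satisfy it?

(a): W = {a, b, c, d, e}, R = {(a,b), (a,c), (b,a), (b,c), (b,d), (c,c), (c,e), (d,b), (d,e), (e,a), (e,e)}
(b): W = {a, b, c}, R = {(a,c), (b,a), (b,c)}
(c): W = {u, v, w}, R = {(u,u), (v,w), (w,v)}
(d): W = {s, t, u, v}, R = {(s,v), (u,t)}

(a), (c)

The schema corresponds to seriality: ∀x ∃y Rxy.
(a): ✓.
(b): fails — world c has no successor.
(c): ✓.
(d): fails — world t has no successor.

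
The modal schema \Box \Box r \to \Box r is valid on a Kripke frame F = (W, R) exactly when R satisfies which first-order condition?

Suppose □□r→□r is valid. Take Rxy and set V(r)={w : xR²w}. Then □□r at x, so □r at x, so r at y, i.e. ∃z(Rxz∧Rzy).

density: \forall x \forall y (Rxy \to \exists z (Rxz \wedge Rzy))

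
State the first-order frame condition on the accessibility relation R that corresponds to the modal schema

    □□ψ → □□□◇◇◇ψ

This is a Sahlqvist (Geach-type) schema ◇^0□^2ψ → □^3◇^3ψ.
First-order correspondent: ∀x ∀z (xR³z → ∃w (xR²w ∧ zR³w)).

∀x ∀z (xR³z → ∃w (xR²w ∧ zR³w))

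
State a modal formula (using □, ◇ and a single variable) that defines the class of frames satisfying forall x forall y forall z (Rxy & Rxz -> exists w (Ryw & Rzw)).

The condition is convergence. The .2 schema ◇□s → □◇s defines it.
Suppose ◇□s→□◇s is valid. Take Rxy, Rxz and set V(s)={w : Ryw}. Then □s at y so ◇□s at x, so □◇s at x, so ◇s at z, giving w with Rzw and Ryw.

◇□s → □◇s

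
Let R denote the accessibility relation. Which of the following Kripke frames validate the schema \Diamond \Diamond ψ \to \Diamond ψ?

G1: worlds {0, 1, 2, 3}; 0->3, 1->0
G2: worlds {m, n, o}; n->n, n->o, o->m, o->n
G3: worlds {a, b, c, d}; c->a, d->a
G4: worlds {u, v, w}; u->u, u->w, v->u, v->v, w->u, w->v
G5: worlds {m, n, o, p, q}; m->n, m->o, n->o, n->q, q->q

This is the axiom for transitivity; its first-order frame correspondent is \forall x \forall y \forall z (Rxy \wedge Ryz \to Rxz).
G1: fails — R10 and R03 but not R13.
G2: fails — Ron and Rno but not Roo.
G3: ✓.
G4: fails — Ruw and Rwv but not Ruv.
G5: fails — Rmn and Rnq but not Rmq.
Valid on: G3.

G3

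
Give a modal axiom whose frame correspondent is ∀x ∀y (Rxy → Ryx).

This is symmetry; the standard corresponding axiom is B: ψ → □◇ψ.
Suppose ψ→□◇ψ is valid. Take Rxy and set V(ψ)={x}. Then ψ at x, so □◇ψ at x, so ◇ψ at y, so some z with Ryz has ψ; z=x, i.e. Ryx.

ψ → □◇ψ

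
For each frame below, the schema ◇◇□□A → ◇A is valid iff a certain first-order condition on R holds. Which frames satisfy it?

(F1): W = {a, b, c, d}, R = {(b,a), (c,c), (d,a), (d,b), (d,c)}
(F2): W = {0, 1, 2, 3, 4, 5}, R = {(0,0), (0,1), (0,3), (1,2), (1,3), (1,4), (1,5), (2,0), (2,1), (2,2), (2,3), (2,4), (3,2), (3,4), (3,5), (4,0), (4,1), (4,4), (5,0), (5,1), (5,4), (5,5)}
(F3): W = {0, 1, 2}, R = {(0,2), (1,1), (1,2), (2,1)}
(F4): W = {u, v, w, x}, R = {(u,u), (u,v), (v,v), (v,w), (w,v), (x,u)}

This is the axiom for a generalized confluence (Geach) condition; its first-order frame correspondent is ∀x ∀y (xR²y → ∃w (yR²w ∧ xRw)).
(F1): fails — dR²a but no w with aR²w and dRw.
(F2): condition met.
(F3): condition met.
(F4): fails — xR²v but no t with vR²t and xRt.
Valid on: (F2), (F3).

(F2), (F3)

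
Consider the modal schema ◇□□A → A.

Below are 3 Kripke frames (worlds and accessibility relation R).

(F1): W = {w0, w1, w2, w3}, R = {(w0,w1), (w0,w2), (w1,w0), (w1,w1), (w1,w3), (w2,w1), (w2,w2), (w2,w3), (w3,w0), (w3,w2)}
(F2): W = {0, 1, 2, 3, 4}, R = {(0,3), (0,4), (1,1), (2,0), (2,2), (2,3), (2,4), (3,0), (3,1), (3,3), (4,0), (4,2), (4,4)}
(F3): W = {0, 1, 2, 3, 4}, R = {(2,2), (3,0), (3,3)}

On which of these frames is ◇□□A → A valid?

The schema corresponds to a generalized confluence (Geach) condition: ∀x ∀y (xRy → ∃w (yR²w ∧ x = w)).
(F1): holds.
(F2): fails — 2R3 but no w with 3R²w and 2=w.
(F3): fails — 3R0 but no w with 0R²w and 3=w.

(F1)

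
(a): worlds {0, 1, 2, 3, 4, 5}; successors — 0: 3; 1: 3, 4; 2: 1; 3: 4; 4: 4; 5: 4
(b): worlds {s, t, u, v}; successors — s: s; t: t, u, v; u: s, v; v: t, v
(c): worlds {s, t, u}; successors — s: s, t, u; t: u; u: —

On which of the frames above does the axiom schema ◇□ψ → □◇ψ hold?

The schema corresponds to convergence: ∀x ∀y ∀z (Rxy ∧ Rxz → ∃w (Ryw ∧ Rzw)).
(a): holds.
(b): fails — Ruv and Rus but v and s have no common successor.
(c): fails — Rsu and Rsu but u and u have no common successor.

(a)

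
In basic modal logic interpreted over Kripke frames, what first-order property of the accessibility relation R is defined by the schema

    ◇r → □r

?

Partial functionality

Suppose ◇r→□r is valid. Take Rxy, Rxz and set V(r)={y}. Then ◇r at x, so □r at x, so r at z, i.e. z=y.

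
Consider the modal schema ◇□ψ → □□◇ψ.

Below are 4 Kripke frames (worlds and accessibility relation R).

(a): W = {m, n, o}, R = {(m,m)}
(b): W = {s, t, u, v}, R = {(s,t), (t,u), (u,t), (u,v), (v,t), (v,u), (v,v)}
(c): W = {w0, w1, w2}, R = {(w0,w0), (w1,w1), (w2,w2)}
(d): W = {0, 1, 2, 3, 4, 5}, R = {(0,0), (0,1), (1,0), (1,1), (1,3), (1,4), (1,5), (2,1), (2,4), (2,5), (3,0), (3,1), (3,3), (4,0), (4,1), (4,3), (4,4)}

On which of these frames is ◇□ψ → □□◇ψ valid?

This is the axiom for a generalized confluence (Geach) condition; its first-order frame correspondent is ∀x ∀y ∀z ((xRy ∧ xR²z) → ∃w (yRw ∧ zRw)).
(a): condition met.
(b): fails — sRt, sR²u but no w with tRw and uRw.
(c): condition met.
(d): fails — 0R0, 0R²5 but no w with 0Rw and 5Rw.

(a), (c)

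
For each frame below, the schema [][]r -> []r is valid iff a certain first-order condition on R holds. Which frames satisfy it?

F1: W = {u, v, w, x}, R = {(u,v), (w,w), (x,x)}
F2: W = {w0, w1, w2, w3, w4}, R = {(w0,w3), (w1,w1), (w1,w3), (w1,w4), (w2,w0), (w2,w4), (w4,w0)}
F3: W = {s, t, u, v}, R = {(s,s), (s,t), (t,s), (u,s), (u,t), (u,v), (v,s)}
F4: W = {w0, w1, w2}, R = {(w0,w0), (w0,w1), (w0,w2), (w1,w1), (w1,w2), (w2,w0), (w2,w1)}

This is the axiom for density; its first-order frame correspondent is forall x forall y (Rxy -> exists z (Rxz & Rzy)).
F1: fails — Ruv but no z with Ruz and Rzv.
F2: fails — Rw2w4 but no z with Rw2z and Rzw4.
F3: fails — Ruv but no z with Ruz and Rzv.
F4: condition met.

F4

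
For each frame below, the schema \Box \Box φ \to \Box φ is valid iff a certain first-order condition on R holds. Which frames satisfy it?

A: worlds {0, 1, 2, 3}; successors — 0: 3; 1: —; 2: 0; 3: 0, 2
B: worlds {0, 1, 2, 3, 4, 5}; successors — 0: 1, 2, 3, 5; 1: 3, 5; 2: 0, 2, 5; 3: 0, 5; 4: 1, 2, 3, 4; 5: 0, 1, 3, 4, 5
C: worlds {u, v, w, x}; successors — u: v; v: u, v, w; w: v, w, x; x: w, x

The schema corresponds to density: \forall x \forall y (Rxy \to \exists z (Rxz \wedge Rzy)).
A: fails — R20 but no z with R2z and Rz0.
B: ✓.
C: ✓.

B, C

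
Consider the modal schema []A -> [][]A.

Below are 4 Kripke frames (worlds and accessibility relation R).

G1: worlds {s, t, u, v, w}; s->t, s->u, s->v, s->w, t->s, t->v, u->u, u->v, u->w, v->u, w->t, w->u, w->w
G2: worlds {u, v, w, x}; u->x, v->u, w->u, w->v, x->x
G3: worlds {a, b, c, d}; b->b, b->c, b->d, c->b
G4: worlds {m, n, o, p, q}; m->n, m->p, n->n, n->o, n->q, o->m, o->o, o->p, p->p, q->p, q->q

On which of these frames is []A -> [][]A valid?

none

Frame correspondent (Sahlqvist): forall x forall y forall z (Rxy & Ryz -> Rxz) — i.e. transitivity.
G1: fails — Rwt and Rtv but not Rwv.
G2: fails — Rwu and Rux but not Rwx.
G3: fails — Rcb and Rbd but not Rcd.
G4: fails — Rom and Rmn but not Ron.
Valid on no frame.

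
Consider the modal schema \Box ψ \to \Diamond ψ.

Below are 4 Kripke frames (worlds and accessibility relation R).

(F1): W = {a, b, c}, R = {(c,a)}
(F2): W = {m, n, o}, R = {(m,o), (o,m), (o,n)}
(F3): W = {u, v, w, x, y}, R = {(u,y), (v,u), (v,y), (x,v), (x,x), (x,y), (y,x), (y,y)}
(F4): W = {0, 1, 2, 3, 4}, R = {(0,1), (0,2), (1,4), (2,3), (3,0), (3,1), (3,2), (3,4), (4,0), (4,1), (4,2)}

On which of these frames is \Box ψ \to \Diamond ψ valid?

(F4)

Frame correspondent (Sahlqvist): \forall x \exists y Rxy — i.e. seriality.
(F1): fails — world a has no successor.
(F2): fails — world n has no successor.
(F3): fails — world w has no successor.
(F4): holds.
Valid on: (F4).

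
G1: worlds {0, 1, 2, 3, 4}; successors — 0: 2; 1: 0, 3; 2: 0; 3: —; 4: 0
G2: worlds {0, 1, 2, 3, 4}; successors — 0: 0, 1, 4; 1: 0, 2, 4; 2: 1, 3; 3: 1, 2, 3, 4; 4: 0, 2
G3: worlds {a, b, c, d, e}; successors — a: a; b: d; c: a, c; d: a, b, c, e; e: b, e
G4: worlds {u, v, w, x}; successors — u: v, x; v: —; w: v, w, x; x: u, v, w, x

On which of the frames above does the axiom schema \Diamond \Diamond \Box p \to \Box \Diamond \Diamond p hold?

The schema corresponds to a generalized confluence (Geach) condition: \forall x \forall y \forall z ((x R^2 y \wedge xRz) \to \exists w (yRw \wedge z R^2 w)).
G1: fails — 1R²2, 1R3 but no w with 2Rw and 3R²w.
G2: ✓.
G3: fails — dR²a, dRe but no w with aRw and eR²w.
G4: fails — uR²u, uRv but no t with uRt and vR²t.

G2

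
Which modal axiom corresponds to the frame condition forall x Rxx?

The condition is reflexivity. The T schema □ψ → ψ defines it.
Suppose □ψ→ψ is valid. At any x set V(ψ)={w : Rxw}. Then □ψ holds at x, so ψ holds at x, i.e. Rxx.

□ψ → ψ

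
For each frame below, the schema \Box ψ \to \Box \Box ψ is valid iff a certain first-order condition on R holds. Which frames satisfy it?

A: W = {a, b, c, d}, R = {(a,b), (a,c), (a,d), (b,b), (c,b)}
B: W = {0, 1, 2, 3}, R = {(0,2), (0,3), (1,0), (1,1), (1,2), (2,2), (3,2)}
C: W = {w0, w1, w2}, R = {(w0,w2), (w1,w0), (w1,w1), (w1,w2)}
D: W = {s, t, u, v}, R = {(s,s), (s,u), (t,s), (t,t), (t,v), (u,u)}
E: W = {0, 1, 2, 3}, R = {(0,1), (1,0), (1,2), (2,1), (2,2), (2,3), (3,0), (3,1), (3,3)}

The schema corresponds to transitivity: \forall x \forall y \forall z (Rxy \wedge Ryz \to Rxz).
A: condition met.
B: fails — R10 and R03 but not R13.
C: condition met.
D: fails — Rts and Rsu but not Rtu.
E: fails — R10 and R01 but not R11.
Valid on: A, C.

A, C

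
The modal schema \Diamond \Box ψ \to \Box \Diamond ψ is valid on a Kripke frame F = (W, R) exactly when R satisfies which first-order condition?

Convergence

Suppose ◇□ψ→□◇ψ is valid. Take Rxy, Rxz and set V(ψ)={w : Ryw}. Then □ψ at y so ◇□ψ at x, so □◇ψ at x, so ◇ψ at z, giving w with Rzw and Ryw.
The converse is a direct semantic check.
So the correspondent is convergence.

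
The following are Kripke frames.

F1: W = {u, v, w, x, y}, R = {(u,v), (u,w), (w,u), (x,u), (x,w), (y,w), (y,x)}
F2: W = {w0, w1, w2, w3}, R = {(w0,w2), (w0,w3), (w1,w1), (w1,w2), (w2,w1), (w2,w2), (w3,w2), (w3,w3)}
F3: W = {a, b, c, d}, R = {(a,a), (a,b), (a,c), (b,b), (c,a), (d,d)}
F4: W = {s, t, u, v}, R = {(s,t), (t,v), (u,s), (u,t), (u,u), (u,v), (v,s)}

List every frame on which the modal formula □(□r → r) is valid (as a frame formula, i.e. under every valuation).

F2

This is the axiom for shift-reflexivity; its first-order frame correspondent is ∀x ∀y (Rxy → Ryy).
F1: fails — Ruv but not Rvv.
F2: ✓.
F3: fails — Rac but not Rcc.
F4: fails — Ruv but not Rvv.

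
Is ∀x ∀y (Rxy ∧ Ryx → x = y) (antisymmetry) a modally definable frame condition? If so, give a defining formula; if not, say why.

Not modally definable

Modal frame validity is preserved under surjective bounded morphisms.
The 6-cycle (worlds s,t,u,v,w,x with s→t→u→v→w→x→s) is antisymmetric. Sending even-indexed worlds to a and odd-indexed worlds to b is a surjective bounded morphism onto the two-world frame with a↔b, which is not antisymmetric.
So no modal formula (or set of formulas) defines exactly the antisymmetric frames.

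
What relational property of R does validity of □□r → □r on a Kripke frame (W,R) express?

This schema is the C4 axiom.
It corresponds to density: ∀x ∀y (Rxy → ∃z (Rxz ∧ Rzy)).

Density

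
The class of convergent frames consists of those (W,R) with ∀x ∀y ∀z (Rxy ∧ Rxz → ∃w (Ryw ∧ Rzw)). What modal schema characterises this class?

◇□p → □◇p

The condition is convergence. The .2 schema ◇□p → □◇p defines it.
Suppose ◇□p→□◇p is valid. Take Rxy, Rxz and set V(p)={w : Ryw}. Then □p at y so ◇□p at x, so □◇p at x, so ◇p at z, giving w with Rzw and Ryw.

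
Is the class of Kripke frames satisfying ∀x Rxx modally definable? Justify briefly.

Yes — defined by □p → p

Yes: it is reflexivity, defined by the T schema □p → p.
Suppose □p→p is valid. At any x set V(p)={w : Rxw}. Then □p holds at x, so p holds at x, i.e. Rxx.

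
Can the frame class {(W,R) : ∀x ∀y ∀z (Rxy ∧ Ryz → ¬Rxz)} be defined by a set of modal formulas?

Not modally definable

Any modally definable frame class is closed under surjective bounded morphisms.
The 5-cycle (worlds a,b,c,d,e with a→b→c→d→e→a) is intransitive. Mapping every world to a single reflexive point • is a surjective bounded morphism; the reflexive point is not intransitive (R••∧R•• but R••).
So no modal formula (or set of formulas) defines exactly the intransitive frames.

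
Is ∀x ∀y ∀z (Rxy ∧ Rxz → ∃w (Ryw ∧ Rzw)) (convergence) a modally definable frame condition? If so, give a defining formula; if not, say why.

This is a Sahlqvist condition; the .2 axiom ◇□r → □◇r defines it.
Suppose ◇□r→□◇r is valid. Take Rxy, Rxz and set V(r)={w : Ryw}. Then □r at y so ◇□r at x, so □◇r at x, so ◇r at z, giving w with Rzw and Ryw.

Definable; ◇□r → □◇r defines it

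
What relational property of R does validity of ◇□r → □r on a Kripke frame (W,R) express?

Equivalently (dual form): ◇r → □◇r.
Suppose ◇r→□◇r is valid. Take Rxy, Rxz and set V(r)={y}. Then ◇r at x, so □◇r at x, so ◇r at z, so some w with Rzw has r; w=y, i.e. Rzy. By symmetry of the argument, Ryz.
Conversely, any frame satisfying ∀x ∀y ∀z (Rxy ∧ Rxz → Ryz) validates the schema.
Frame condition: ∀x ∀y ∀z (Rxy ∧ Rxz → Ryz).

the Euclidean property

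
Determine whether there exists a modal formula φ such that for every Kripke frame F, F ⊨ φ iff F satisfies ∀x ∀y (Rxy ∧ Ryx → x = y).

Any modally definable frame class is closed under surjective bounded morphisms.
The 4-cycle (worlds 0,1,2,3 with 0→1→2→3→0) is antisymmetric. Sending even-indexed worlds to s and odd-indexed worlds to t is a surjective bounded morphism onto the two-world frame with s↔t, which is not antisymmetric.
Hence antisymmetry is not modally definable.

No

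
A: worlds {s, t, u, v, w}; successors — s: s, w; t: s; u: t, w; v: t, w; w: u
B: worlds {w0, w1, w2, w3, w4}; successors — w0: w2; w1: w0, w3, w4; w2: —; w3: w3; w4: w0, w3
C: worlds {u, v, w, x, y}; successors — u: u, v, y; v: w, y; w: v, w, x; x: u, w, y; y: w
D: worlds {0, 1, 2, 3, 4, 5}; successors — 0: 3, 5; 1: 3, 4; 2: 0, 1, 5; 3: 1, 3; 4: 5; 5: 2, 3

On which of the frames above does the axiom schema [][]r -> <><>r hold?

This is the axiom for a generalized confluence (Geach) condition; its first-order frame correspondent is forall x exists w (x R^2 w & x R^2 w).
A: ✓.
B: fails — at w0 but no w with w0R²w and w0R²w.
C: ✓.
D: ✓.
Valid on: A, C, D.

A, C, D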